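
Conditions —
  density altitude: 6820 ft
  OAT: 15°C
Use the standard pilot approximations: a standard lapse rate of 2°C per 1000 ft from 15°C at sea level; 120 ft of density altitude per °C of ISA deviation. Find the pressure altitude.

DA = PA + 120 × (OAT − (15 − 2·PA/1000)) = PA + 120·OAT − 1800 + 0.24·PA = 1.24·PA + 120·OAT − 1800.
So 1.24·PA = 6820 − 120 × 15 + 1800 = 6820.
PA = 6820 / 1.24 = 5500 ft.

5500 ft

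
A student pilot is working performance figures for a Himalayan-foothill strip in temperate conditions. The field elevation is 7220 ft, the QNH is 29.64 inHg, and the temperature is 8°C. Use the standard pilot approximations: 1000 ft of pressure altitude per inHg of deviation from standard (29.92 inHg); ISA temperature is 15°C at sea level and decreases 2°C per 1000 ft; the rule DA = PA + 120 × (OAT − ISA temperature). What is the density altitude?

Pressure altitude = 7220 + (29.92 − 29.64) × 1000 = 7220 + (+280) = 7500 ft.
ISA temperature at 7500 ft = 15 − 2 × (7500/1000) = 0°C.
ISA deviation = 8 − 0 = +8°C.
Density altitude = 7500 + 120 × (8) = 8460 ft.

8460 ft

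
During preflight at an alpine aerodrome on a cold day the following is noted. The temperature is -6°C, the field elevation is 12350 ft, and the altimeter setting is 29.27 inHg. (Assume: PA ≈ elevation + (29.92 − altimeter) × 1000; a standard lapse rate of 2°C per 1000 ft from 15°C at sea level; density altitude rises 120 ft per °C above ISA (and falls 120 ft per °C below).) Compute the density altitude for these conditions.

13600 ft

Pressure altitude = 12350 + (29.92 − 29.27) × 1000 = 12350 + (+650) = 13000 ft.
ISA temperature at 13000 ft = 15 − 2 × (13000/1000) = -11°C.
ISA deviation = -6 − (-11) = +5°C.
Density altitude = 13000 + 120 × (5) = 13600 ft.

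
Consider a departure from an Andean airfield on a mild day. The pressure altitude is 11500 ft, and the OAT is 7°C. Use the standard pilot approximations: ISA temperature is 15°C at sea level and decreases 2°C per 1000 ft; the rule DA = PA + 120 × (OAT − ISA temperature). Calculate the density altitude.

ISA temperature at 11500 ft = 15 − 2 × (11500/1000) = -8°C.
ISA deviation = 7 − (-8) = +15°C.
Density altitude = 11500 + 120 × (15) = 11500 + (+1800) = 13300 ft.

13300 ft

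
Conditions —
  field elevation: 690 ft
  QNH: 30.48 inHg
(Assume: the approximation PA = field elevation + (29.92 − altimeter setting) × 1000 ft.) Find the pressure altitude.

Pressure correction = (29.92 − 30.48) × 1000 = -560 ft.
Pressure altitude = 690 + (-560) = 130 ft.

130 ft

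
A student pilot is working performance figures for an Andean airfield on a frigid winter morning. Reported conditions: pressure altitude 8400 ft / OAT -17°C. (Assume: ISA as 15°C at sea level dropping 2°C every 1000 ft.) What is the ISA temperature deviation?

ISA temperature at 8400 ft = 15 − 2 × (8400/1000) = -1.8°C.
Deviation = OAT − ISA = -17 − (-1.8) = -15.2°C.

ISA-15.2°C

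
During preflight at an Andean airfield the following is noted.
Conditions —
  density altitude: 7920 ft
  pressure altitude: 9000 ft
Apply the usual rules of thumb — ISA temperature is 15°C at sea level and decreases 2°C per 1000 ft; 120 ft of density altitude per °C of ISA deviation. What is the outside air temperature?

-12°C

Density altitude − pressure altitude = 7920 − 9000 = -1080 ft.
At 120 ft/°C that is an ISA deviation of -1080/120 = -9°C.
ISA temperature at 9000 ft = 15 − 2 × (9000/1000) = -3°C.
OAT = ISA + deviation = -3 + (-9) = -12°C.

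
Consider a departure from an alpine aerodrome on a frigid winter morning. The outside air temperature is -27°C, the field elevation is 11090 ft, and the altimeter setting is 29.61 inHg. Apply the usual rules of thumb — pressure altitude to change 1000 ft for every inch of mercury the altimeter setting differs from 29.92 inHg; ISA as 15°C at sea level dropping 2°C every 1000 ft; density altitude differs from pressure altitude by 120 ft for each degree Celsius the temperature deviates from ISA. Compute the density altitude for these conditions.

Pressure altitude = 11090 + (29.92 − 29.61) × 1000 = 11090 + (+310) = 11400 ft.
ISA temperature at 11400 ft = 15 − 2 × (11400/1000) = -7.8°C.
ISA deviation = -27 − (-7.8) = -19.2°C.
Density altitude = 11400 + 120 × (-19.2) = 9096 ft.

9096 ft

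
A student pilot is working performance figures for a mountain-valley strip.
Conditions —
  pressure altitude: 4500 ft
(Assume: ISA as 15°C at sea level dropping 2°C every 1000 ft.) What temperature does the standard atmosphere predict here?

ISA temperature = 15 − 2 × (4500/1000) = 15 − 9 = 6°C.

6°C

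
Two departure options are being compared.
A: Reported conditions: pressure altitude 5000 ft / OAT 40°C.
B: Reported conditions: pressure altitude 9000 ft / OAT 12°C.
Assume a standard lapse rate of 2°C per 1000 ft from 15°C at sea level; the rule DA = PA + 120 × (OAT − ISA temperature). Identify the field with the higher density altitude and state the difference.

A: ISA temp = 5°C, deviation +35°C, DA = 5000 + 120 × 35 = 9200 ft.
B: ISA temp = -3°C, deviation +15°C, DA = 9000 + 120 × 15 = 10800 ft.
B is higher by 10800 − 9200 = 1600 ft.

B by 1600 ft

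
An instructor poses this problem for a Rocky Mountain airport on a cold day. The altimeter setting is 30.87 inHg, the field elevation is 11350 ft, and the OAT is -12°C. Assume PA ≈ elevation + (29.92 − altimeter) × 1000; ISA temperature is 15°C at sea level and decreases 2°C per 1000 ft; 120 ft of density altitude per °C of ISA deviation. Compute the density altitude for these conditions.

9656 ft

Pressure altitude = 11350 + (29.92 − 30.87) × 1000 = 11350 + (-950) = 10400 ft.
ISA temperature at 10400 ft = 15 − 2 × (10400/1000) = -5.8°C.
ISA deviation = -12 − (-5.8) = -6.2°C.
Density altitude = 10400 + 120 × (-6.2) = 9656 ft.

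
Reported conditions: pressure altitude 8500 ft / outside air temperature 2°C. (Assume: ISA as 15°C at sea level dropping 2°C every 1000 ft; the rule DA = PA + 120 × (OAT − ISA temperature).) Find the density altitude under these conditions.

ISA temperature at 8500 ft = 15 − 2 × (8500/1000) = -2°C.
ISA deviation = 2 − (-2) = +4°C.
Density altitude = 8500 + 120 × (4) = 8500 + (+480) = 8980 ft.

8980 ft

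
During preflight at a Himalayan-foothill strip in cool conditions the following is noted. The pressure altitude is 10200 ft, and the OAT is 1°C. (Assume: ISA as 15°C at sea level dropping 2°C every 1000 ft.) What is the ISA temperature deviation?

ISA+6.4°C

ISA temperature at 10200 ft = 15 − 2 × (10200/1000) = -5.4°C.
Deviation = OAT − ISA = 1 − (-5.4) = +6.4°C.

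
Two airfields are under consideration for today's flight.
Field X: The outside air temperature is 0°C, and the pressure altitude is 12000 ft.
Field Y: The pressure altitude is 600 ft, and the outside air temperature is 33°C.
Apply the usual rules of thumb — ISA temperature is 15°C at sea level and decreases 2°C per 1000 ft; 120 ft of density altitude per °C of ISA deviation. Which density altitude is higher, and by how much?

Field X by 10176 ft

Field X: ISA temp = -9°C, deviation +9°C, DA = 12000 + 120 × 9 = 13080 ft.
Field Y: ISA temp = 13.8°C, deviation +19.2°C, DA = 600 + 120 × 19.2 = 2904 ft.
Field X is higher by 13080 − 2904 = 10176 ft.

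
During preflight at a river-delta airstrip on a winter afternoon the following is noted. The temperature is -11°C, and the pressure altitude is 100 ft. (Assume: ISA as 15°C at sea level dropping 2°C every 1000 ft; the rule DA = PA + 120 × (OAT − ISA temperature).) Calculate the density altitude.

-2996 ft

ISA temperature at 100 ft = 15 − 2 × (100/1000) = 14.8°C.
ISA deviation = -11 − 14.8 = -25.8°C.
Density altitude = 100 + 120 × (-25.8) = 100 + (-3096) = -2996 ft.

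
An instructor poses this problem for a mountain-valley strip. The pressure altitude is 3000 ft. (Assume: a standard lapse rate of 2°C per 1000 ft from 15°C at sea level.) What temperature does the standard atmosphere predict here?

ISA temperature = 15 − 2 × (3000/1000) = 15 − 6 = 9°C.

9°C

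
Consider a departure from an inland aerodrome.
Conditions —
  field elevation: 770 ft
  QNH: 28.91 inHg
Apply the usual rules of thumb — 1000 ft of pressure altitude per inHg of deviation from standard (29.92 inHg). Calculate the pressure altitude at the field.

1780 ft

Pressure correction = (29.92 − 28.91) × 1000 = +1010 ft.
Pressure altitude = 770 + (+1010) = 1780 ft.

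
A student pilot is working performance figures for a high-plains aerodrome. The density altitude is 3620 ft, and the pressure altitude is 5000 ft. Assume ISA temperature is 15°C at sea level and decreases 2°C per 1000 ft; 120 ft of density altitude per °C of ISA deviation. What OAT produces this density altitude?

-6.5°C

Density altitude − pressure altitude = 3620 − 5000 = -1380 ft.
At 120 ft/°C that is an ISA deviation of -1380/120 = -11.5°C.
ISA temperature at 5000 ft = 15 − 2 × (5000/1000) = 5°C.
OAT = ISA + deviation = 5 + (-11.5) = -6.5°C.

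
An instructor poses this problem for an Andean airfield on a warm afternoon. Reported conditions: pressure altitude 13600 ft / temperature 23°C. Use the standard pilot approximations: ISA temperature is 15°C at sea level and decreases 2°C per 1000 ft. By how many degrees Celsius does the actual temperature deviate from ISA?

ISA temperature at 13600 ft = 15 − 2 × (13600/1000) = -12.2°C.
Deviation = OAT − ISA = 23 − (-12.2) = +35.2°C.

ISA+35.2°C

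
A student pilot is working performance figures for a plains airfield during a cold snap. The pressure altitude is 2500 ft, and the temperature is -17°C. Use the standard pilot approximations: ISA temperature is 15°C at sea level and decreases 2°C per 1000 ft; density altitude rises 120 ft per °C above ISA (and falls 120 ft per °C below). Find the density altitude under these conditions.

-740 ft

ISA temperature at 2500 ft = 15 − 2 × (2500/1000) = 10°C.
ISA deviation = -17 − 10 = -27°C.
Density altitude = 2500 + 120 × (-27) = 2500 + (-3240) = -740 ft.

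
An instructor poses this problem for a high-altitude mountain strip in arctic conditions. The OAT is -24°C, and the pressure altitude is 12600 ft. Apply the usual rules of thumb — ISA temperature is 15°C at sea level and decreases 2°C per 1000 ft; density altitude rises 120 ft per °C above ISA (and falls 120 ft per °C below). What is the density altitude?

10944 ft

ISA temperature at 12600 ft = 15 − 2 × (12600/1000) = -10.2°C.
ISA deviation = -24 − (-10.2) = -13.8°C.
Density altitude = 12600 + 120 × (-13.8) = 12600 + (-1656) = 10944 ft.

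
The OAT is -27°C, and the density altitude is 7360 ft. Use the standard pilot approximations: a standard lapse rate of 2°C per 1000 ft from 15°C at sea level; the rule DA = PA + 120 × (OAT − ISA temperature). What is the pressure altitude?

DA = PA + 120 × (OAT − (15 − 2·PA/1000)) = PA + 120·OAT − 1800 + 0.24·PA = 1.24·PA + 120·OAT − 1800.
So 1.24·PA = 7360 − 120 × (-27) + 1800 = 12400.
PA = 12400 / 1.24 = 10000 ft.

10000 ft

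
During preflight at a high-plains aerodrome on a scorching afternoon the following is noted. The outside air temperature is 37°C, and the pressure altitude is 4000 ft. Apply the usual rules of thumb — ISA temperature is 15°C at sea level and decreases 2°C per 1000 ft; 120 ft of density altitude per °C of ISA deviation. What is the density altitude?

ISA temperature at 4000 ft = 15 − 2 × (4000/1000) = 7°C.
ISA deviation = 37 − 7 = +30°C.
Density altitude = 4000 + 120 × (30) = 4000 + (+3600) = 7600 ft.

7600 ft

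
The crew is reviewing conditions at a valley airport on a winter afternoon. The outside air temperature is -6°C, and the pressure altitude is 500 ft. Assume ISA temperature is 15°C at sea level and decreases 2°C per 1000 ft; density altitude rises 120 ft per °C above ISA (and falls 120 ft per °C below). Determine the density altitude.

-1900 ft

ISA temperature at 500 ft = 15 − 2 × (500/1000) = 14°C.
ISA deviation = -6 − 14 = -20°C.
Density altitude = 500 + 120 × (-20) = 500 + (-2400) = -1900 ft.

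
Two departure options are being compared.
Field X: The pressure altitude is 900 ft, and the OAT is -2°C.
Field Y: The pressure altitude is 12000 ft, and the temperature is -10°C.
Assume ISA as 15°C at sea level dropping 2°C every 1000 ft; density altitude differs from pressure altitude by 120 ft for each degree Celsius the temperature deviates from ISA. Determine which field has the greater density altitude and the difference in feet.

Field X: ISA temp = 13.2°C, deviation -15.2°C, DA = 900 + 120 × (-15.2) = -924 ft.
Field Y: ISA temp = -9°C, deviation -1°C, DA = 12000 + 120 × (-1) = 11880 ft.
Field Y is higher by 11880 − (-924) = 12804 ft.

Field Y by 12804 ft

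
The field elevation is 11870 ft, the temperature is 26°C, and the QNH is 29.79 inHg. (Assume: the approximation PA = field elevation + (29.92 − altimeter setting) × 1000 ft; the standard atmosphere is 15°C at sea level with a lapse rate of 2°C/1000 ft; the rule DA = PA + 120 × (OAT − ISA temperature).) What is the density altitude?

16200 ft

Pressure altitude = 11870 + (29.92 − 29.79) × 1000 = 11870 + (+130) = 12000 ft.
ISA temperature at 12000 ft = 15 − 2 × (12000/1000) = -9°C.
ISA deviation = 26 − (-9) = +35°C.
Density altitude = 12000 + 120 × (35) = 16200 ft.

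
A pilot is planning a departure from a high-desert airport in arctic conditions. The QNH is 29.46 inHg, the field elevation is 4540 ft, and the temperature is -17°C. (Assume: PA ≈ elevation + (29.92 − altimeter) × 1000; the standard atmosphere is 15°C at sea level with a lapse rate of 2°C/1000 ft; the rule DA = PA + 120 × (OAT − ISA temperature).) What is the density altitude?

2360 ft

Pressure altitude = 4540 + (29.92 − 29.46) × 1000 = 4540 + (+460) = 5000 ft.
ISA temperature at 5000 ft = 15 − 2 × (5000/1000) = 5°C.
ISA deviation = -17 − 5 = -22°C.
Density altitude = 5000 + 120 × (-22) = 2360 ft.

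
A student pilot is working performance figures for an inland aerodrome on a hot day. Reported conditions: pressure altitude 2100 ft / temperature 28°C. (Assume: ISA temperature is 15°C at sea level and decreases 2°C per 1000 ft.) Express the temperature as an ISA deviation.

ISA+17.2°C

ISA temperature at 2100 ft = 15 − 2 × (2100/1000) = 10.8°C.
Deviation = OAT − ISA = 28 − 10.8 = +17.2°C.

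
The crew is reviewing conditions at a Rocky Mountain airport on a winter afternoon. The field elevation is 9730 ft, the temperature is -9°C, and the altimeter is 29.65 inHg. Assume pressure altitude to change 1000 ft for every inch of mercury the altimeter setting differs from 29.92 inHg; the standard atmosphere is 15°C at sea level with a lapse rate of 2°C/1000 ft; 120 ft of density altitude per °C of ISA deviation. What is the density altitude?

Pressure altitude = 9730 + (29.92 − 29.65) × 1000 = 9730 + (+270) = 10000 ft.
ISA temperature at 10000 ft = 15 − 2 × (10000/1000) = -5°C.
ISA deviation = -9 − (-5) = -4°C.
Density altitude = 10000 + 120 × (-4) = 9520 ft.

9520 ft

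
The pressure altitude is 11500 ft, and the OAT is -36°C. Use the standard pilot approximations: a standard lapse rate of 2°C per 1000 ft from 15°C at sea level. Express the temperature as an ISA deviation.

ISA-28°C

ISA temperature at 11500 ft = 15 − 2 × (11500/1000) = -8°C.
Deviation = OAT − ISA = -36 − (-8) = -28°C.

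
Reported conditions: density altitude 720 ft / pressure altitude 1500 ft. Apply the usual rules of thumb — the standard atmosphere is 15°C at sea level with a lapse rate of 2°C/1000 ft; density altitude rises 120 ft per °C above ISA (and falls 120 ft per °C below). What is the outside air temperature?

5.5°C

Density altitude − pressure altitude = 720 − 1500 = -780 ft.
At 120 ft/°C that is an ISA deviation of -780/120 = -6.5°C.
ISA temperature at 1500 ft = 15 − 2 × (1500/1000) = 12°C.
OAT = ISA + deviation = 12 + (-6.5) = 5.5°C.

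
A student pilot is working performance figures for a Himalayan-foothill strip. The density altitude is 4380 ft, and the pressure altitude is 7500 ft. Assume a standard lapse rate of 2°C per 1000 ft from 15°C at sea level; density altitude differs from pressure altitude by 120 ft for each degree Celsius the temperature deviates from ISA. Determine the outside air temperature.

-26°C

Density altitude − pressure altitude = 4380 − 7500 = -3120 ft.
At 120 ft/°C that is an ISA deviation of -3120/120 = -26°C.
ISA temperature at 7500 ft = 15 − 2 × (7500/1000) = 0°C.
OAT = ISA + deviation = 0 + (-26) = -26°C.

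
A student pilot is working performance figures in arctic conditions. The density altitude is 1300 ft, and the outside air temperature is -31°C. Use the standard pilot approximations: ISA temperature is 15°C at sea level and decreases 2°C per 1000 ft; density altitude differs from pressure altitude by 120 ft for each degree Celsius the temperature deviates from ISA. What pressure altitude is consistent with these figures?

DA = PA + 120 × (OAT − (15 − 2·PA/1000)) = PA + 120·OAT − 1800 + 0.24·PA = 1.24·PA + 120·OAT − 1800.
So 1.24·PA = 1300 − 120 × (-31) + 1800 = 6820.
PA = 6820 / 1.24 = 5500 ft.

5500 ft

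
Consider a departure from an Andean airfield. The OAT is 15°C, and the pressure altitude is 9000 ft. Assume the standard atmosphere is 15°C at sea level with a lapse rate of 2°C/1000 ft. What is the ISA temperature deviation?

ISA+18°C

ISA temperature at 9000 ft = 15 − 2 × (9000/1000) = -3°C.
Deviation = OAT − ISA = 15 − (-3) = +18°C.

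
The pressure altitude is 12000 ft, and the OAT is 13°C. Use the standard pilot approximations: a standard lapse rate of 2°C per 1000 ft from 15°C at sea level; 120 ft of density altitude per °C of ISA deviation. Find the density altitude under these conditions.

ISA temperature at 12000 ft = 15 − 2 × (12000/1000) = -9°C.
ISA deviation = 13 − (-9) = +22°C.
Density altitude = 12000 + 120 × (22) = 12000 + (+2640) = 14640 ft.

14640 ft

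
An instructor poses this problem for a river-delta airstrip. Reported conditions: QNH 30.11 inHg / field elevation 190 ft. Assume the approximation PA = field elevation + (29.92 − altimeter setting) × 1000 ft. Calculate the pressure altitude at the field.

Pressure correction = (29.92 − 30.11) × 1000 = -190 ft.
Pressure altitude = 190 + (-190) = 0 ft.

0 ft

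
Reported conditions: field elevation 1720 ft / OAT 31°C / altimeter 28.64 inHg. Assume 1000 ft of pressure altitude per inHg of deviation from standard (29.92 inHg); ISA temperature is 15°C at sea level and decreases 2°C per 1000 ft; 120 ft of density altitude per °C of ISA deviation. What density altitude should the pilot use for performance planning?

5640 ft

Pressure altitude = 1720 + (29.92 − 28.64) × 1000 = 1720 + (+1280) = 3000 ft.
ISA temperature at 3000 ft = 15 − 2 × (3000/1000) = 9°C.
ISA deviation = 31 − 9 = +22°C.
Density altitude = 3000 + 120 × (22) = 5640 ft.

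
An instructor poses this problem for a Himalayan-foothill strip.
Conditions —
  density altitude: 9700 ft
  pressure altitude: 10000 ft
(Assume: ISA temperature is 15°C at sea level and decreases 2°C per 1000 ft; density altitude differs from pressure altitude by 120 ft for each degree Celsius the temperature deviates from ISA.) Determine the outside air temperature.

-7.5°C

Density altitude − pressure altitude = 9700 − 10000 = -300 ft.
At 120 ft/°C that is an ISA deviation of -300/120 = -2.5°C.
ISA temperature at 10000 ft = 15 − 2 × (10000/1000) = -5°C.
OAT = ISA + deviation = -5 + (-2.5) = -7.5°C.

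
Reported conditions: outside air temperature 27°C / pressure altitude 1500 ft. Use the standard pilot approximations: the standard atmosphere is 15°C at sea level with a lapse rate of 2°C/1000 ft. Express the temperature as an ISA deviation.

ISA+15°C

ISA temperature at 1500 ft = 15 − 2 × (1500/1000) = 12°C.
Deviation = OAT − ISA = 27 − 12 = +15°C.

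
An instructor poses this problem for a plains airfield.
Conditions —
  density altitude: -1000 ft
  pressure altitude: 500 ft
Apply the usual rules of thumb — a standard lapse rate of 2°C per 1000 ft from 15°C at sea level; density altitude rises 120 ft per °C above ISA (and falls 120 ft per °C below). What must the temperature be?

1.5°C

Density altitude − pressure altitude = -1000 − 500 = -1500 ft.
At 120 ft/°C that is an ISA deviation of -1500/120 = -12.5°C.
ISA temperature at 500 ft = 15 − 2 × (500/1000) = 14°C.
OAT = ISA + deviation = 14 + (-12.5) = 1.5°C.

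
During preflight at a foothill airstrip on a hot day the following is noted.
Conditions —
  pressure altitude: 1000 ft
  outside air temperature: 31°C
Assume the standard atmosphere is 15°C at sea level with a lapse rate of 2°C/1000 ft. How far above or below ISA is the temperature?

ISA temperature at 1000 ft = 15 − 2 × (1000/1000) = 13°C.
Deviation = OAT − ISA = 31 − 13 = +18°C.

ISA+18°C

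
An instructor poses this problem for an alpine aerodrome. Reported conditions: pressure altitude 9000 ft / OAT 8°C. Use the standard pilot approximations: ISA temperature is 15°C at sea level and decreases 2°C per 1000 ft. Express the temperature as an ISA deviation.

ISA temperature at 9000 ft = 15 − 2 × (9000/1000) = -3°C.
Deviation = OAT − ISA = 8 − (-3) = +11°C.

ISA+11°C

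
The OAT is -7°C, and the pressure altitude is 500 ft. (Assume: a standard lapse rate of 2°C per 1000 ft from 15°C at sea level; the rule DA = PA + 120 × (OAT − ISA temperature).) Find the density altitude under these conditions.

ISA temperature at 500 ft = 15 − 2 × (500/1000) = 14°C.
ISA deviation = -7 − 14 = -21°C.
Density altitude = 500 + 120 × (-21) = 500 + (-2520) = -2020 ft.

-2020 ft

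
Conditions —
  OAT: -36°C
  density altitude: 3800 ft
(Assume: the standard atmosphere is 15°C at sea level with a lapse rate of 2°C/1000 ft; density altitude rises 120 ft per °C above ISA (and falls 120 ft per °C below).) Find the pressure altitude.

8000 ft

DA = PA + 120 × (OAT − (15 − 2·PA/1000)) = PA + 120·OAT − 1800 + 0.24·PA = 1.24·PA + 120·OAT − 1800.
So 1.24·PA = 3800 − 120 × (-36) + 1800 = 9920.
PA = 9920 / 1.24 = 8000 ft.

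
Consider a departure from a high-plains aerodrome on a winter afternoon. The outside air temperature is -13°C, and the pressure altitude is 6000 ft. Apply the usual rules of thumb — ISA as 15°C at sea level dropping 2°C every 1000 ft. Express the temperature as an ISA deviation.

ISA-16°C

ISA temperature at 6000 ft = 15 − 2 × (6000/1000) = 3°C.
Deviation = OAT − ISA = -13 − 3 = -16°C.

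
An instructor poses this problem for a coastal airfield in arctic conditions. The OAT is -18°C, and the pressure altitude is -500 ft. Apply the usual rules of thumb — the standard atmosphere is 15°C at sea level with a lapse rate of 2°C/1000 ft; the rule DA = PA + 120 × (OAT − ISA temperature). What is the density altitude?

ISA temperature at -500 ft = 15 − 2 × (-500/1000) = 16°C.
ISA deviation = -18 − 16 = -34°C.
Density altitude = -500 + 120 × (-34) = -500 + (-4080) = -4580 ft.

-4580 ft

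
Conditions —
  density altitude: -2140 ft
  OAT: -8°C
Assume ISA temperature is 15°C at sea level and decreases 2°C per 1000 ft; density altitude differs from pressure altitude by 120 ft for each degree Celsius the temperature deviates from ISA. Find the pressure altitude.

500 ft

DA = PA + 120 × (OAT − (15 − 2·PA/1000)) = PA + 120·OAT − 1800 + 0.24·PA = 1.24·PA + 120·OAT − 1800.
So 1.24·PA = -2140 − 120 × (-8) + 1800 = 620.
PA = 620 / 1.24 = 500 ft.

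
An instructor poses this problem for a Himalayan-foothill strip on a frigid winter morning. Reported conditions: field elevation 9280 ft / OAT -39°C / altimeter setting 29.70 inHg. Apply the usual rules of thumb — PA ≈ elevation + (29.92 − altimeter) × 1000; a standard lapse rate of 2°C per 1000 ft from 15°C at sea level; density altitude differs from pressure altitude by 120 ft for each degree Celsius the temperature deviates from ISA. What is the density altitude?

5300 ft

Pressure altitude = 9280 + (29.92 − 29.70) × 1000 = 9280 + (+220) = 9500 ft.
ISA temperature at 9500 ft = 15 − 2 × (9500/1000) = -4°C.
ISA deviation = -39 − (-4) = -35°C.
Density altitude = 9500 + 120 × (-35) = 5300 ft.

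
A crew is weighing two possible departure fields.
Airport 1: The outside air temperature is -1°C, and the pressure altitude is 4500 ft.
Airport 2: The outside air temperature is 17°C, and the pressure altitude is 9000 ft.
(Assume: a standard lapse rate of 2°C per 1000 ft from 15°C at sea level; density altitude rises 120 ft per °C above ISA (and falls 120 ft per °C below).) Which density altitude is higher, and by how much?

Airport 1: ISA temp = 6°C, deviation -7°C, DA = 4500 + 120 × (-7) = 3660 ft.
Airport 2: ISA temp = -3°C, deviation +20°C, DA = 9000 + 120 × 20 = 11400 ft.
Airport 2 is higher by 11400 − 3660 = 7740 ft.

Airport 2 by 7740 ft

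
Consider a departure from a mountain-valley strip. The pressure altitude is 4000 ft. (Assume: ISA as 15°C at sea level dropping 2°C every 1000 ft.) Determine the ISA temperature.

7°C

ISA temperature = 15 − 2 × (4000/1000) = 15 − 8 = 7°C.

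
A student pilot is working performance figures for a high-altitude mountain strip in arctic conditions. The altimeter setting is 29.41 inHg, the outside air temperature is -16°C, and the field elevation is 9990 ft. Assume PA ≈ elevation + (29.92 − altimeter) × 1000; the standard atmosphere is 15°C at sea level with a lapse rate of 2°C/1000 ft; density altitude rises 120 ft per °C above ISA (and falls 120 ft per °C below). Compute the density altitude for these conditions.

Pressure altitude = 9990 + (29.92 − 29.41) × 1000 = 9990 + (+510) = 10500 ft.
ISA temperature at 10500 ft = 15 − 2 × (10500/1000) = -6°C.
ISA deviation = -16 − (-6) = -10°C.
Density altitude = 10500 + 120 × (-10) = 9300 ft.

9300 ft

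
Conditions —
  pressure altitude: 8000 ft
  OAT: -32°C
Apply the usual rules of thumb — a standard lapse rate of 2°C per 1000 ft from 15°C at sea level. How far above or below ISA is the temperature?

ISA-31°C

ISA temperature at 8000 ft = 15 − 2 × (8000/1000) = -1°C.
Deviation = OAT − ISA = -32 − (-1) = -31°C.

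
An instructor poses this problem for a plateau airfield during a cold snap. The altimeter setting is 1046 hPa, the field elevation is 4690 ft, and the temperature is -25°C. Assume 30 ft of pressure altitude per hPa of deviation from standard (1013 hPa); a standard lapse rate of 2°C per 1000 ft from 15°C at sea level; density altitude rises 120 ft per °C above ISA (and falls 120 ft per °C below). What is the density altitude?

-212 ft

Pressure altitude = 4690 + (1013 − 1046) × 30 = 4690 + (-990) = 3700 ft.
ISA temperature at 3700 ft = 15 − 2 × (3700/1000) = 7.6°C.
ISA deviation = -25 − 7.6 = -32.6°C.
Density altitude = 3700 + 120 × (-32.6) = -212 ft.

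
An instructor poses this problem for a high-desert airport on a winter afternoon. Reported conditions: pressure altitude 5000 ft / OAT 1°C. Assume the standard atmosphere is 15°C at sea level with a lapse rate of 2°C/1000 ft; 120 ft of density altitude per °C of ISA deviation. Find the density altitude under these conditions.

ISA temperature at 5000 ft = 15 − 2 × (5000/1000) = 5°C.
ISA deviation = 1 − 5 = -4°C.
Density altitude = 5000 + 120 × (-4) = 5000 + (-480) = 4520 ft.

4520 ft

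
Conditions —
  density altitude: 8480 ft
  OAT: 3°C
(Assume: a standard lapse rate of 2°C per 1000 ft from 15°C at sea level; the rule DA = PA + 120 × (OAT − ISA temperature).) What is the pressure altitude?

DA = PA + 120 × (OAT − (15 − 2·PA/1000)) = PA + 120·OAT − 1800 + 0.24·PA = 1.24·PA + 120·OAT − 1800.
So 1.24·PA = 8480 − 120 × 3 + 1800 = 9920.
PA = 9920 / 1.24 = 8000 ft.

8000 ft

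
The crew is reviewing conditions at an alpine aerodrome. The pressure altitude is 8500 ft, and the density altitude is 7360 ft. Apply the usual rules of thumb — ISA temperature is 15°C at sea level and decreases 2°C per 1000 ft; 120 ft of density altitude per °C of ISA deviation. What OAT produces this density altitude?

Density altitude − pressure altitude = 7360 − 8500 = -1140 ft.
At 120 ft/°C that is an ISA deviation of -1140/120 = -9.5°C.
ISA temperature at 8500 ft = 15 − 2 × (8500/1000) = -2°C.
OAT = ISA + deviation = -2 + (-9.5) = -11.5°C.

-11.5°C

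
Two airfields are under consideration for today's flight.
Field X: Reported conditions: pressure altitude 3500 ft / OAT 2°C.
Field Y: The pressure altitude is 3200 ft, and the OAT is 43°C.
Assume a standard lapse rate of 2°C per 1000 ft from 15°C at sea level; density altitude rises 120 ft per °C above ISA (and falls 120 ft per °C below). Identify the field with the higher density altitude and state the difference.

Field Y by 4548 ft

Field X: ISA temp = 8°C, deviation -6°C, DA = 3500 + 120 × (-6) = 2780 ft.
Field Y: ISA temp = 8.6°C, deviation +34.4°C, DA = 3200 + 120 × 34.4 = 7328 ft.
Field Y is higher by 7328 − 2780 = 4548 ft.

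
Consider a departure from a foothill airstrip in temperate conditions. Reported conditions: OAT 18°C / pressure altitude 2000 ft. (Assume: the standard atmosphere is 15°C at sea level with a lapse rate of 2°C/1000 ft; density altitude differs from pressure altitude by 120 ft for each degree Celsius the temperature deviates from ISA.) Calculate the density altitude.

2840 ft

ISA temperature at 2000 ft = 15 − 2 × (2000/1000) = 11°C.
ISA deviation = 18 − 11 = +7°C.
Density altitude = 2000 + 120 × (7) = 2000 + (+840) = 2840 ft.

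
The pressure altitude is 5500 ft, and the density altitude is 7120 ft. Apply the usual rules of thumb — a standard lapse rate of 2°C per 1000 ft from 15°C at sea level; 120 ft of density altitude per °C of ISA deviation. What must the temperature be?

Density altitude − pressure altitude = 7120 − 5500 = +1620 ft.
At 120 ft/°C that is an ISA deviation of 1620/120 = +13.5°C.
ISA temperature at 5500 ft = 15 − 2 × (5500/1000) = 4°C.
OAT = ISA + deviation = 4 + (+13.5) = 17.5°C.

17.5°C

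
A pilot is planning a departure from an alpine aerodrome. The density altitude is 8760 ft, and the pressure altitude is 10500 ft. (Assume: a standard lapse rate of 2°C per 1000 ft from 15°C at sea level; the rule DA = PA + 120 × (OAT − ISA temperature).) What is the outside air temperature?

Density altitude − pressure altitude = 8760 − 10500 = -1740 ft.
At 120 ft/°C that is an ISA deviation of -1740/120 = -14.5°C.
ISA temperature at 10500 ft = 15 − 2 × (10500/1000) = -6°C.
OAT = ISA + deviation = -6 + (-14.5) = -20.5°C.

-20.5°C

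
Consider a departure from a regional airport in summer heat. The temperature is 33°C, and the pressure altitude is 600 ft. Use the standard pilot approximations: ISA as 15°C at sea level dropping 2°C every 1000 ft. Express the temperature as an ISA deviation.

ISA+19.2°C

ISA temperature at 600 ft = 15 − 2 × (600/1000) = 13.8°C.
Deviation = OAT − ISA = 33 − 13.8 = +19.2°C.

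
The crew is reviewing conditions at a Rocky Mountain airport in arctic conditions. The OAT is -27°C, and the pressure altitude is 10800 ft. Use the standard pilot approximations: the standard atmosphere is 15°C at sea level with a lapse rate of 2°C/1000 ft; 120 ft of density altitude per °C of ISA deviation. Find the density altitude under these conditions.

8352 ft

ISA temperature at 10800 ft = 15 − 2 × (10800/1000) = -6.6°C.
ISA deviation = -27 − (-6.6) = -20.4°C.
Density altitude = 10800 + 120 × (-20.4) = 10800 + (-2448) = 8352 ft.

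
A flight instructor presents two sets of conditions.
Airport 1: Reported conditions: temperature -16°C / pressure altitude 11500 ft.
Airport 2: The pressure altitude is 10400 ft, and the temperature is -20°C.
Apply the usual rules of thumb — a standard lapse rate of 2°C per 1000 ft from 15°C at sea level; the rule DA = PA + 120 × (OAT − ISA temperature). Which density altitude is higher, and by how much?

Airport 1: ISA temp = -8°C, deviation -8°C, DA = 11500 + 120 × (-8) = 10540 ft.
Airport 2: ISA temp = -5.8°C, deviation -14.2°C, DA = 10400 + 120 × (-14.2) = 8696 ft.
Airport 1 is higher by 10540 − 8696 = 1844 ft.

Airport 1 by 1844 ft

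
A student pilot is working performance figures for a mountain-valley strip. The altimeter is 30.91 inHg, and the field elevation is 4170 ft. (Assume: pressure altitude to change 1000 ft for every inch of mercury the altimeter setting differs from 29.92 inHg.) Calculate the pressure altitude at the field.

Pressure correction = (29.92 − 30.91) × 1000 = -990 ft.
Pressure altitude = 4170 + (-990) = 3180 ft.

3180 ft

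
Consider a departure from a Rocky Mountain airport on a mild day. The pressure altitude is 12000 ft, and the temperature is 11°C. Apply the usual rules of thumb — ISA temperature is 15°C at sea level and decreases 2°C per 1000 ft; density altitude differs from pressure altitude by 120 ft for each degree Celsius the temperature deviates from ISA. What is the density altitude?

14400 ft

ISA temperature at 12000 ft = 15 − 2 × (12000/1000) = -9°C.
ISA deviation = 11 − (-9) = +20°C.
Density altitude = 12000 + 120 × (20) = 12000 + (+2400) = 14400 ft.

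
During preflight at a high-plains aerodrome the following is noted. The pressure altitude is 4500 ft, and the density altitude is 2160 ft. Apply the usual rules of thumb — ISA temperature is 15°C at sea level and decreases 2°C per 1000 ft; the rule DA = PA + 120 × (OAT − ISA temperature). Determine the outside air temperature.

-13.5°C

Density altitude − pressure altitude = 2160 − 4500 = -2340 ft.
At 120 ft/°C that is an ISA deviation of -2340/120 = -19.5°C.
ISA temperature at 4500 ft = 15 − 2 × (4500/1000) = 6°C.
OAT = ISA + deviation = 6 + (-19.5) = -13.5°C.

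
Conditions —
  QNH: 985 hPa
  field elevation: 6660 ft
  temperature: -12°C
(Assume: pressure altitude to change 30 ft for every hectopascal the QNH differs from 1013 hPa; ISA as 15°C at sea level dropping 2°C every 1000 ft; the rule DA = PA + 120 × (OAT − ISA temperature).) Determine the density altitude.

Pressure altitude = 6660 + (1013 − 985) × 30 = 6660 + (+840) = 7500 ft.
ISA temperature at 7500 ft = 15 − 2 × (7500/1000) = 0°C.
ISA deviation = -12 − 0 = -12°C.
Density altitude = 7500 + 120 × (-12) = 6060 ft.

6060 ft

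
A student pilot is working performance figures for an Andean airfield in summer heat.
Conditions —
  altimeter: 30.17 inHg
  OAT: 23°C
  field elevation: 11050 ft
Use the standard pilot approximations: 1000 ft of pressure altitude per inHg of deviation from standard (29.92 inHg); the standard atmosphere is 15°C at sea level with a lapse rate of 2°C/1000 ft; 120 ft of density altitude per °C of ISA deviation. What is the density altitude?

Pressure altitude = 11050 + (29.92 − 30.17) × 1000 = 11050 + (-250) = 10800 ft.
ISA temperature at 10800 ft = 15 − 2 × (10800/1000) = -6.6°C.
ISA deviation = 23 − (-6.6) = +29.6°C.
Density altitude = 10800 + 120 × (29.6) = 14352 ft.

14352 ft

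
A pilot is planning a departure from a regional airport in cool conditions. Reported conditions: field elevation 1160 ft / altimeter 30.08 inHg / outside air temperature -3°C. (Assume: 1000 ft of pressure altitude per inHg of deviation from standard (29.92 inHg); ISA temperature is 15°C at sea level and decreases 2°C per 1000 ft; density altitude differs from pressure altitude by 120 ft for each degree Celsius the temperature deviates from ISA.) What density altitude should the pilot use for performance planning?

Pressure altitude = 1160 + (29.92 − 30.08) × 1000 = 1160 + (-160) = 1000 ft.
ISA temperature at 1000 ft = 15 − 2 × (1000/1000) = 13°C.
ISA deviation = -3 − 13 = -16°C.
Density altitude = 1000 + 120 × (-16) = -920 ft.

-920 ft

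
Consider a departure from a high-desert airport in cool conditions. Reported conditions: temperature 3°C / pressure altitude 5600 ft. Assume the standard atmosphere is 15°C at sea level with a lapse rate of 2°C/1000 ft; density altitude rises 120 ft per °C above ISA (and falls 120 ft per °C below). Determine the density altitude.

5504 ft

ISA temperature at 5600 ft = 15 − 2 × (5600/1000) = 3.8°C.
ISA deviation = 3 − 3.8 = -0.8°C.
Density altitude = 5600 + 120 × (-0.8) = 5600 + (-96) = 5504 ft.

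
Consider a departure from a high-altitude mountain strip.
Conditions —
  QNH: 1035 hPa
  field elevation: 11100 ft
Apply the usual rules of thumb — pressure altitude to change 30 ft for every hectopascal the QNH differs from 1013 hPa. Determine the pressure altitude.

Pressure correction = (1013 − 1035) × 30 = -660 ft.
Pressure altitude = 11100 + (-660) = 10440 ft.

10440 ft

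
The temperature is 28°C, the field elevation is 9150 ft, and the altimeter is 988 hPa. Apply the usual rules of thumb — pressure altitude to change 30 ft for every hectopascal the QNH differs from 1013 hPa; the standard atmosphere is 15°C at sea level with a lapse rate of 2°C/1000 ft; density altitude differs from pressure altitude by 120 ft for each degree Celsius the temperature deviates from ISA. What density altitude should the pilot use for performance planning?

13836 ft

Pressure altitude = 9150 + (1013 − 988) × 30 = 9150 + (+750) = 9900 ft.
ISA temperature at 9900 ft = 15 − 2 × (9900/1000) = -4.8°C.
ISA deviation = 28 − (-4.8) = +32.8°C.
Density altitude = 9900 + 120 × (32.8) = 13836 ft.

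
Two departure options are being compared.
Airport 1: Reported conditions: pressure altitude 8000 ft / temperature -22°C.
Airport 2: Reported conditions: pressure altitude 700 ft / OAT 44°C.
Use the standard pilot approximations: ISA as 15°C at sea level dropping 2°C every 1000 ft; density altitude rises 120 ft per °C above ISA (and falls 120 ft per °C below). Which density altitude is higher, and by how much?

Airport 1: ISA temp = -1°C, deviation -21°C, DA = 8000 + 120 × (-21) = 5480 ft.
Airport 2: ISA temp = 13.6°C, deviation +30.4°C, DA = 700 + 120 × 30.4 = 4348 ft.
Airport 1 is higher by 5480 − 4348 = 1132 ft.

Airport 1 by 1132 ft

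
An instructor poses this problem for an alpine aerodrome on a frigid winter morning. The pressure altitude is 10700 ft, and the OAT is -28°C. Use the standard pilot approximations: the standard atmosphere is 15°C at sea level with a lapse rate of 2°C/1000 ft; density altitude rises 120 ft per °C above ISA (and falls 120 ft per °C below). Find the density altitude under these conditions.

ISA temperature at 10700 ft = 15 − 2 × (10700/1000) = -6.4°C.
ISA deviation = -28 − (-6.4) = -21.6°C.
Density altitude = 10700 + 120 × (-21.6) = 10700 + (-2592) = 8108 ft.

8108 ft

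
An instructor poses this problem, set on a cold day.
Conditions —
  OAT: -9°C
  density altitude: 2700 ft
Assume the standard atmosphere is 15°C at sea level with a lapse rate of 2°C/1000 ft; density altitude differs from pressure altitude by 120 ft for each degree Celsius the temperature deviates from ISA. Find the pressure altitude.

4500 ft

DA = PA + 120 × (OAT − (15 − 2·PA/1000)) = PA + 120·OAT − 1800 + 0.24·PA = 1.24·PA + 120·OAT − 1800.
So 1.24·PA = 2700 − 120 × (-9) + 1800 = 5580.
PA = 5580 / 1.24 = 4500 ft.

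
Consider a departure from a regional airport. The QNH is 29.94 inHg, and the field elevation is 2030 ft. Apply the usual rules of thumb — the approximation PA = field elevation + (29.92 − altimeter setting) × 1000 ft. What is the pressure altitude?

Pressure correction = (29.92 − 29.94) × 1000 = -20 ft.
Pressure altitude = 2030 + (-20) = 2010 ft.

2010 ft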